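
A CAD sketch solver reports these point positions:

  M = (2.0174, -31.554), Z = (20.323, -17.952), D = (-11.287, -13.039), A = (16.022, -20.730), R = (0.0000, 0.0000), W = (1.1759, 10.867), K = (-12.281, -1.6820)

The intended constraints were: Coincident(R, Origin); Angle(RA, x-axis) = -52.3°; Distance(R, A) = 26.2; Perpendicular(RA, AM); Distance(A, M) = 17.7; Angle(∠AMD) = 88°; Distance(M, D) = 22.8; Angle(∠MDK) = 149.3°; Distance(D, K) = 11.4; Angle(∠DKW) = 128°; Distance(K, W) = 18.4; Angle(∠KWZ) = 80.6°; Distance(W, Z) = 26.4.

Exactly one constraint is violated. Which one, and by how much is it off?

Distance(W, Z) = 26.4 — off by 8.20.

R = (0.00, 0.00) ✓; RA at -52.30° ✓; |RA| = 26.20 ✓; ∠(RA, AM) = 90.00° ✓; |AM| = 17.70 ✓; ∠AMD = 88.00° ✓; |MD| = 22.80 ✓; ∠MDK = 149.3° ✓; |DK| = 11.40 ✓; ∠DKW = 128.0° ✓; |KW| = 18.40 ✓; ∠KWZ = 80.60° ✓; |WZ| = 34.60 ✗.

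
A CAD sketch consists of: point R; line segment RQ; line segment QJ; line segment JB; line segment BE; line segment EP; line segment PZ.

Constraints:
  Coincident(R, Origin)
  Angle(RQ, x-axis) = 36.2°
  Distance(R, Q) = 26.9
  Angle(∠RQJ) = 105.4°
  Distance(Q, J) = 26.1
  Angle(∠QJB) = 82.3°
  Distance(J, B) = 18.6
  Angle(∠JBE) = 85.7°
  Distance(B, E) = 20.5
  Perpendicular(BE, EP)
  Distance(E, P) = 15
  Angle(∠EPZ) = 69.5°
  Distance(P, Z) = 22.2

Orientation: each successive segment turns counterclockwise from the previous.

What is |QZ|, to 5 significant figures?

27.850

R is at the origin; RQ runs at 36.2° with length 26.9, so Q = (21.707, 15.887). ∠RQJ = 105.4° gives QJ at 110.80° from the x-axis; with |QJ| = 26.1, J = (12.439, 40.286). ∠QJB = 82.3° gives JB at -151.50° from the x-axis; with |JB| = 18.6, B = (-3.9071, 31.411). ∠JBE = 85.7° gives BE at -57.200° from the x-axis; with |BE| = 20.5, E = (7.1980, 14.179). The perpendicularity gives EP at right angles to BE, so EP runs at 32.800°; with |EP| = 15.0, P = (19.806, 22.305). ∠EPZ = 69.5° gives PZ at 143.30° from the x-axis; with |PZ| = 22.2, Z = (2.0070, 35.572). Then |QZ| = |Z − Q| = 27.850.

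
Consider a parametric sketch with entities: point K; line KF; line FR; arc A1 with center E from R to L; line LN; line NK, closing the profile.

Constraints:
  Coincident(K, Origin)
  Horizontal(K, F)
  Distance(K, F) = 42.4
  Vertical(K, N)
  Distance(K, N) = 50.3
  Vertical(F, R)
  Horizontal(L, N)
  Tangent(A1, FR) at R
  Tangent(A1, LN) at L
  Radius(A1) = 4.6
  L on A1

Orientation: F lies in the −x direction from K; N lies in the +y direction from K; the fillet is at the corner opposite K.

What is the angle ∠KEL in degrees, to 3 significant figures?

140°

K is at the origin; KF is horizontal with |KF| = 42.4 and F on the −x side, so F = (-42.4, 0.00). K and N share the same x with |KN| = 50.3 and N on the +y side, so N = (0.00, 50.3). The virtual corner opposite K is at (-42.4, 50.3). A1 meets FR tangentially, so ER is at right angles to FR and A1 meets LN tangentially, so EL is at right angles to LN, with radius 4.6, so the center E sits 4.6 in from both sides at E = (-37.8, 45.7). That places the tangent points at R = (-42.4, 45.7) on FR and L = (-37.8, 50.3) on LN. Then cos ∠KEL = EK·EL / (|EK||EL|), giving 140°.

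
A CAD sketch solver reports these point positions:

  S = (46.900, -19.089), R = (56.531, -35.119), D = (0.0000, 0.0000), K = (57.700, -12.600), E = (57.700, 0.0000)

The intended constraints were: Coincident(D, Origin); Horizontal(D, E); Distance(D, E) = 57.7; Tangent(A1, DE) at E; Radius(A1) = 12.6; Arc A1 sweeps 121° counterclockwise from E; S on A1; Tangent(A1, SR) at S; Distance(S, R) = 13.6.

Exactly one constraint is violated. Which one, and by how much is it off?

Distance(S, R) = 13.6 — off by 5.10.

D = (0.00, 0.00) ✓; D.y = 0.00, E.y = 0.00 ✓; |DE| = 57.70 ✓; ∠(KE, ED) = 90.00° ✓; |KE| = 12.60 ✓; bearing(K→S) − bearing(K→E) = 121.0° ✓; |KS| = 12.60 ✓; ∠(KS, SR) = 90.00° ✓; |SR| = 18.70 ✗.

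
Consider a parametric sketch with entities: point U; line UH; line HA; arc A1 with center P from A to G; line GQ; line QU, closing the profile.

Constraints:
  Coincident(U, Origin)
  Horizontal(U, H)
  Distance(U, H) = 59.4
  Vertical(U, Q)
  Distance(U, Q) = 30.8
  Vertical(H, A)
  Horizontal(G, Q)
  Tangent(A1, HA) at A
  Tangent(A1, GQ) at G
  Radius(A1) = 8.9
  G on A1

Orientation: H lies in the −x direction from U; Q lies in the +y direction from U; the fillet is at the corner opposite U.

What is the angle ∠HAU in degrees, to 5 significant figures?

69.762°

The virtual corner opposite U is at (-59.400, 30.800). Tangency of A1 to HA means the radius PA is perpendicular to HA and tangency of A1 to GQ means the radius PG is perpendicular to GQ, with radius 8.9, so the center P sits 8.9 in from both sides at P = (-50.500, 21.900). That places the tangent points at A = (-59.400, 21.900) on HA and G = (-50.500, 30.800) on GQ. Then cos ∠HAU = AH·AU / (|AH||AU|), giving 69.762°.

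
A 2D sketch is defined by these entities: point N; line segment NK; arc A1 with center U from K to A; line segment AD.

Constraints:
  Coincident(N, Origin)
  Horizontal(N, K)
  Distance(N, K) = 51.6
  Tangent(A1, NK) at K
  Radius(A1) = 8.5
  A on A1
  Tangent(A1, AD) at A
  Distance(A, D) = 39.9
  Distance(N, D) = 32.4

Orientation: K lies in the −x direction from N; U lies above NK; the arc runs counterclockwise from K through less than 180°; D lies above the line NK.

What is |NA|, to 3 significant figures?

46.1

Checks: |NK| = 51.60 ✓; ∠(UK, KN) = 90.00° ✓; |UK| = 8.500 ✓; |UA| = 8.500 ✓; ∠(UA, AD) = 90.00° ✓; |AD| = 39.90 ✓; |ND| = 32.40 ✓.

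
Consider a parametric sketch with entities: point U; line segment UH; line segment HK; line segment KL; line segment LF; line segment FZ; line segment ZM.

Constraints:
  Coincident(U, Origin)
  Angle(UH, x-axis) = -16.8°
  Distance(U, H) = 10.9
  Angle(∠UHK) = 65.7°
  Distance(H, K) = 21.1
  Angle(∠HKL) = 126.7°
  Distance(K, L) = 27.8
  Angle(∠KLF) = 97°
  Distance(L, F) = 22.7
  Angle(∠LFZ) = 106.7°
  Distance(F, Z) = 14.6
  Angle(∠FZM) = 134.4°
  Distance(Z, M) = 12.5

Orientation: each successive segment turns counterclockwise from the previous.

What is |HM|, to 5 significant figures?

19.445

U is at the origin; UH runs at -16.8° with length 10.9, so H = (10.435, -3.1504). ∠UHK = 65.7° gives HK at 97.500° from the x-axis; with |HK| = 21.1, K = (7.6807, 17.769). ∠HKL = 126.7° gives KL at 150.80° from the x-axis; with |KL| = 27.8, L = (-16.587, 31.332). ∠KLF = 97.0° gives LF at -126.20° from the x-axis; with |LF| = 22.7, F = (-29.993, 13.014). ∠LFZ = 106.7° gives FZ at -52.900° from the x-axis; with |FZ| = 14.6, Z = (-21.186, 1.3688). ∠FZM = 134.4° gives ZM at -7.3000° from the x-axis; with |ZM| = 12.5, M = (-8.7878, -0.21949). Then |HM| = |M − H| = 19.445.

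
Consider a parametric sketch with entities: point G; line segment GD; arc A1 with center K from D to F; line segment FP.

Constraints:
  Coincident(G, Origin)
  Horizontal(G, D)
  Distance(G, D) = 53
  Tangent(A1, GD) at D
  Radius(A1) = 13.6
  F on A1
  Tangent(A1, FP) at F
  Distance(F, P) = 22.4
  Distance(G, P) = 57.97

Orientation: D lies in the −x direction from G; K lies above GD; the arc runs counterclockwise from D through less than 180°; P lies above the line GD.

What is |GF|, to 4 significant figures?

42.76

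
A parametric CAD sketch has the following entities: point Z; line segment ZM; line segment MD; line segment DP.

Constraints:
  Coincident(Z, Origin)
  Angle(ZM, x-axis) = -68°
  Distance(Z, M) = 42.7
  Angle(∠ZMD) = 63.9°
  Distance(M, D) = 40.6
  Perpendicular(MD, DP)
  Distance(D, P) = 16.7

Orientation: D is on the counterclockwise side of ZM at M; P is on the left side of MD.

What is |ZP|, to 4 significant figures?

30.73

Z is at the origin; ZM runs at -68.0° with length 42.7, so M = 42.7·(cos -68.0°, sin -68.0°) = (16.00, -39.59). ∠ZMD = 63.9°, so MD runs at -68.0° + (180° − 63.9°) = 48.10° from the x-axis; with |MD| = 40.6, D = M + 40.6·(cos 48.10°, sin 48.10°) = (43.11, -9.372). MD ⟂ DP; with |DP| = 16.7 on the left of MD, P = D + 16.7·(-0.7443, 0.6678) = (30.68, 1.781). Then |ZP| = |P − Z| = 30.73.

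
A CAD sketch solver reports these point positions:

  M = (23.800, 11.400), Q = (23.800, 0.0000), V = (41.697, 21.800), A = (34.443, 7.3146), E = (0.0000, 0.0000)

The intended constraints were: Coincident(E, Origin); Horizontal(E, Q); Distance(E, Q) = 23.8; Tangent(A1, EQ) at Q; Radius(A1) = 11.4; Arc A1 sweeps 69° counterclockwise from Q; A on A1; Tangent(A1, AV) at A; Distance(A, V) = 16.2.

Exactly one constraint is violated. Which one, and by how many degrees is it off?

Tangent(A1, AV) at A — off by 5.60°.

E = (0.00, 0.00) ✓; E.y = 0.00, Q.y = 0.00 ✓; |EQ| = 23.80 ✓; ∠(MQ, QE) = 90.00° ✓; |MQ| = 11.40 ✓; bearing(M→A) − bearing(M→Q) = 69.00° ✓; |MA| = 11.40 ✓; ∠(MA, AV) = 95.60° ✗; |AV| = 16.20 ✓.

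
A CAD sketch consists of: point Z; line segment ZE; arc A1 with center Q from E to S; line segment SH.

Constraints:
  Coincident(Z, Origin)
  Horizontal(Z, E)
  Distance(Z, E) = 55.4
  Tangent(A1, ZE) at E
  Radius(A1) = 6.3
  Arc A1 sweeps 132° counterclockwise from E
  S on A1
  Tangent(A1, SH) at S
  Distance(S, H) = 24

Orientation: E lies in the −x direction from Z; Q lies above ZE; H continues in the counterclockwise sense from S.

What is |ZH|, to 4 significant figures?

72.55

Z is at the origin; Z and E share the same y with |ZE| = 55.4 and E on the −x side, so E = (-55.40, 0.000). Tangency of A1 to ZE means the radius QE is perpendicular to ZE, so Q = E + (0, 6.3) = (-55.40, 6.300). On A1, E sits at bearing -90° from Q; a 132° counterclockwise sweep puts S at bearing 42°, so S = Q + 6.3·(cos 42°, sin 42°) = (-50.72, 10.52). Tangency of A1 to SH means the radius QS is perpendicular to SH, so SH runs along (−sin 42°, cos 42°); with |SH| = 24.0, H = (-66.78, 28.35). Then |ZH| = |H − Z| = 72.55.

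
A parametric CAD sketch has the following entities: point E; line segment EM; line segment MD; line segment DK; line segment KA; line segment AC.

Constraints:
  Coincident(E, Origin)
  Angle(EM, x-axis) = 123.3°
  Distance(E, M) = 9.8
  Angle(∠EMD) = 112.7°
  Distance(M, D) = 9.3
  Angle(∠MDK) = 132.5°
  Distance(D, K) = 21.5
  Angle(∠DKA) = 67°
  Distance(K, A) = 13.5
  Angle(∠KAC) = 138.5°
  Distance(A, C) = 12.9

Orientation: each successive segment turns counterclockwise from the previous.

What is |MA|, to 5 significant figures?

23.187

E is at the origin; EM runs at 123.3° with length 9.8, so M = (-5.3804, 8.1909). ∠EMD = 112.7° gives MD at -169.40° from the x-axis; with |MD| = 9.3, D = (-14.522, 6.4802). ∠MDK = 132.5° gives DK at -121.90° from the x-axis; with |DK| = 21.5, K = (-25.883, -11.773). ∠DKA = 67.0° gives KA at -8.9000° from the x-axis; with |KA| = 13.5, A = (-12.546, -13.861). Then |MA| = |A − M| = 23.187.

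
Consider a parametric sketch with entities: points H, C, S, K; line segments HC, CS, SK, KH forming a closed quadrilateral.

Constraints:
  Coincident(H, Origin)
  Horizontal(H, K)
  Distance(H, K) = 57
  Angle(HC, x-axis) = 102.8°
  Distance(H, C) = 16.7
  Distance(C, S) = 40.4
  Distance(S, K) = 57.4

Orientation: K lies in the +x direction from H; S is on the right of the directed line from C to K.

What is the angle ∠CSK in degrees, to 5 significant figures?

77.836°

H is at the origin; H and K share the same y with |HK| = 57.0 and K in +x, so K = (57.0, 0). HC runs at 102.8° with |HC| = 16.7, so C = (-3.6999, 16.285). S is determined by |CS| = 40.4 and |SK| = 57.4 together: it lies at the intersection of circle(C, 40.4) and circle(K, 57.4). With |CK| = 62.846, the foot of the radical line on CK is 18.196 from C and the perpendicular offset is √(40.4² − 18.196²) = 36.070. Taking the right-of-CK solution: S = (4.5277, -23.268).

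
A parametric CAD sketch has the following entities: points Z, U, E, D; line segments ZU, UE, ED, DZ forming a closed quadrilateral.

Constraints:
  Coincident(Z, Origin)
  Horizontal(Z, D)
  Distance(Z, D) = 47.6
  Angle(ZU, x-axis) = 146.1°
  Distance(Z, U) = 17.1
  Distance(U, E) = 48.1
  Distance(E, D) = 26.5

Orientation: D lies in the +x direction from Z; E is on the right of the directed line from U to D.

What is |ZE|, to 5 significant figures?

31.012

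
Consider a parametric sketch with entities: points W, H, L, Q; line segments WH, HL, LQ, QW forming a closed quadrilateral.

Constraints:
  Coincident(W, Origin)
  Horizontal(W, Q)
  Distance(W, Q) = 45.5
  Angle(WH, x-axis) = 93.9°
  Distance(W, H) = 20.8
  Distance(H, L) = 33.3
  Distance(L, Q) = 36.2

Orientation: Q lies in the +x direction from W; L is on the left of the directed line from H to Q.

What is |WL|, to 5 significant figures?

44.094

Checks: |HL| = 33.30 ✓; |LQ| = 36.20 ✓.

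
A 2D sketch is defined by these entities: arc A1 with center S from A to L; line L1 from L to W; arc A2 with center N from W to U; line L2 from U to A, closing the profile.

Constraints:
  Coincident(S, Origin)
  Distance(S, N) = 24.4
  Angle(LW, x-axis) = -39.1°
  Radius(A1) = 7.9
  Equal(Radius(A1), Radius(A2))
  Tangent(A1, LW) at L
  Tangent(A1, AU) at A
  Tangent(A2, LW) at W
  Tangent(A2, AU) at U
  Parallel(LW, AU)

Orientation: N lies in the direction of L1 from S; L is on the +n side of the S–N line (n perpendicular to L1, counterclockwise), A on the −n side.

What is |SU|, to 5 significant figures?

25.647

The slot axis is L1's direction at -39.1°, so u = (cos -39.1°, sin -39.1°) = (0.77605, -0.63068) and n = (−sin -39.1°, cos -39.1°) = (0.63068, 0.77605). S is at the origin and N lies 24.4 along u from S, so N = 24.4·u = (18.936, -15.388). Tangency of A1 to both parallel lines with radius 7.9 puts L and A at S ± 7.9·n: L = (4.9823, 6.1308), A = (-4.9823, -6.1308). Equal radii place W and U the same way about N: W = N + 7.9·n = (23.918, -9.2577), U = N − 7.9·n = (13.953, -21.519). Then |SU| = |U − S| = 25.647.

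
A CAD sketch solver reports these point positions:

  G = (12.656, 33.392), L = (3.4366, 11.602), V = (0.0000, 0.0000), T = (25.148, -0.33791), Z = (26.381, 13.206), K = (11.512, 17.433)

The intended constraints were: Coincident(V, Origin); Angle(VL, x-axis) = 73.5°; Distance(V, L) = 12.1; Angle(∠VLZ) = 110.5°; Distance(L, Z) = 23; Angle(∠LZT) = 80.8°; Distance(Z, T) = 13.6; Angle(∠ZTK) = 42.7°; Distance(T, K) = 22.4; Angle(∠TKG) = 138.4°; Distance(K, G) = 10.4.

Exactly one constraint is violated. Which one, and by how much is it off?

Distance(K, G) = 10.4 — off by 5.60.

V = (0.00, 0.00) ✓; VL at 73.50° ✓; |VL| = 12.10 ✓; ∠VLZ = 110.5° ✓; |LZ| = 23.00 ✓; ∠LZT = 80.80° ✓; |ZT| = 13.60 ✓; ∠ZTK = 42.70° ✓; |TK| = 22.40 ✓; ∠TKG = 138.4° ✓; |KG| = 16.00 ✗.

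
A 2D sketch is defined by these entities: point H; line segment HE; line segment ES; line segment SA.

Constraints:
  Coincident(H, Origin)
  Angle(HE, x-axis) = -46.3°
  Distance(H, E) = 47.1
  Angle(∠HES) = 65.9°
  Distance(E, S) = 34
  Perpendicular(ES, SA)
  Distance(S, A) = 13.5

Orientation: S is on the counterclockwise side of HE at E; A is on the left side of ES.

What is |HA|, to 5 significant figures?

32.985

H is at the origin; HE runs at -46.3° with length 47.1, so E = 47.1·(cos -46.3°, sin -46.3°) = (32.541, -34.052). ∠HES = 65.9°, so ES runs at -46.3° + (180° − 65.9°) = 67.800° from the x-axis; with |ES| = 34.0, S = E + 34.0·(cos 67.800°, sin 67.800°) = (45.387, -2.5722). ES is perpendicular to SA; with |SA| = 13.5 on the left of ES, A = S + 13.5·(-0.92587, 0.37784) = (32.888, 2.5287). Then |HA| = |A − H| = 32.985.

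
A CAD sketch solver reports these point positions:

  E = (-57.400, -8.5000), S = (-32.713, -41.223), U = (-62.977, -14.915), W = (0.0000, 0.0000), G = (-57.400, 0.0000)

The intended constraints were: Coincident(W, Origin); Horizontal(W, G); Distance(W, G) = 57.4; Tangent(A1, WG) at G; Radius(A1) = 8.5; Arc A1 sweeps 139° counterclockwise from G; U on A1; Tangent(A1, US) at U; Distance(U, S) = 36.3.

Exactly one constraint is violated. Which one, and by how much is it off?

Distance(U, S) = 36.3 — off by 3.80.

W = (0.00, 0.00) ✓; W.y = 0.00, G.y = 0.00 ✓; |WG| = 57.40 ✓; ∠(EG, GW) = 90.00° ✓; |EG| = 8.500 ✓; bearing(E→U) − bearing(E→G) = 139.0° ✓; |EU| = 8.500 ✓; ∠(EU, US) = 90.00° ✓; |US| = 40.10 ✗.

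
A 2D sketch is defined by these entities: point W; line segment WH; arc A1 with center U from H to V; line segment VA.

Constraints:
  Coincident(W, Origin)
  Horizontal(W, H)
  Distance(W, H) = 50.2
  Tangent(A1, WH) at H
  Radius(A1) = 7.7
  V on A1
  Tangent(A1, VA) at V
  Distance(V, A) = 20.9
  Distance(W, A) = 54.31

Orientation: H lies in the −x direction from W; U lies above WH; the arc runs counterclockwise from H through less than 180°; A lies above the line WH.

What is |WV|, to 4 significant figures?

43.48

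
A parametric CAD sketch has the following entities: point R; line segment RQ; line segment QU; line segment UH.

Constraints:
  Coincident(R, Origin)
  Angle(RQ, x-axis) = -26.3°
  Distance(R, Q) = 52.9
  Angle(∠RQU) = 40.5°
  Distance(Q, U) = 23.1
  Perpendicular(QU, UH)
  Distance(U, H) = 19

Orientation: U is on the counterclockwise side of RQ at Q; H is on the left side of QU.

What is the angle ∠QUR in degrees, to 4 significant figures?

116.5°

R is at the origin; RQ runs at -26.3° with length 52.9, so Q = 52.9·(cos -26.3°, sin -26.3°) = (47.42, -23.44). ∠RQU = 40.5°, so QU runs at -26.3° + (180° − 40.5°) = 113.2° from the x-axis; with |QU| = 23.1, U = Q + 23.1·(cos 113.2°, sin 113.2°) = (38.32, -2.206). Then cos ∠QUR = UQ·UR / (|UQ||UR|), giving 116.5°.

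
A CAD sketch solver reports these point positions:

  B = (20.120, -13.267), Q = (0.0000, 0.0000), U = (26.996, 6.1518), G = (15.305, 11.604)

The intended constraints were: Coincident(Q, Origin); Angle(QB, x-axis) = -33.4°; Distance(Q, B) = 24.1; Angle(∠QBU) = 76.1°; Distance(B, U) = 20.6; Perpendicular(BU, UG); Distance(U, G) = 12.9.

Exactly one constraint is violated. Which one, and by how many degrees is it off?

Perpendicular(BU, UG) — off by 5.50°.

Q = (0.00, 0.00) ✓; QB at -33.40° ✓; |QB| = 24.10 ✓; ∠QBU = 76.10° ✓; |BU| = 20.60 ✓; ∠(BU, UG) = 84.50° ✗; |UG| = 12.90 ✓.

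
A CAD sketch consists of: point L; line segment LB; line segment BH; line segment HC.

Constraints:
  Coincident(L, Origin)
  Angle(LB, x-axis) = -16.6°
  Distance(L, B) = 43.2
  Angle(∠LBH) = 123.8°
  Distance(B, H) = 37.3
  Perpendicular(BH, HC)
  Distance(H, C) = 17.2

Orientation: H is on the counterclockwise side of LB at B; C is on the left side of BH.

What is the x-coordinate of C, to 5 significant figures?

59.176

∠LBH = 123.8°, so BH runs at -16.6° + (180° − 123.8°) = 39.600° from the x-axis; with |BH| = 37.3, H = B + 37.3·(cos 39.600°, sin 39.600°) = (70.140, 11.434). BH ⟂ HC; with |HC| = 17.2 on the left of BH, C = H + 17.2·(-0.63742, 0.77051) = (59.176, 24.687). So C.x = 59.176.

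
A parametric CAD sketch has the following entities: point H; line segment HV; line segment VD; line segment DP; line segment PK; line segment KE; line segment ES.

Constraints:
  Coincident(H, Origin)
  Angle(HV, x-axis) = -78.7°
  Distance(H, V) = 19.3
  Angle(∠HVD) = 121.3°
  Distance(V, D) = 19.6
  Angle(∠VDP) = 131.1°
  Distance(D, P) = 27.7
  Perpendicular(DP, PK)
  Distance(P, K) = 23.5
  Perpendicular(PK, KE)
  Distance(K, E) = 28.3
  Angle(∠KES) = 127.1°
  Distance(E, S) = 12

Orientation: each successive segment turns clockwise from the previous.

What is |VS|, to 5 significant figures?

5.1156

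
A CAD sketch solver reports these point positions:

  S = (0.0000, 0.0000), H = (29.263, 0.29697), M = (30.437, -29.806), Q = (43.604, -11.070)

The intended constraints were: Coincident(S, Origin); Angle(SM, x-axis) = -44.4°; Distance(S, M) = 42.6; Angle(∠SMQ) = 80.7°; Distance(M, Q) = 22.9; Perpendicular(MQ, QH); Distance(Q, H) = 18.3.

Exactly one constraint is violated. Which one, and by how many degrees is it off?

Perpendicular(MQ, QH) — off by 3.30°.

S = (0.00, 0.00) ✓; SM at -44.40° ✓; |SM| = 42.60 ✓; ∠SMQ = 80.70° ✓; |MQ| = 22.90 ✓; ∠(MQ, QH) = 86.70° ✗; |QH| = 18.30 ✓.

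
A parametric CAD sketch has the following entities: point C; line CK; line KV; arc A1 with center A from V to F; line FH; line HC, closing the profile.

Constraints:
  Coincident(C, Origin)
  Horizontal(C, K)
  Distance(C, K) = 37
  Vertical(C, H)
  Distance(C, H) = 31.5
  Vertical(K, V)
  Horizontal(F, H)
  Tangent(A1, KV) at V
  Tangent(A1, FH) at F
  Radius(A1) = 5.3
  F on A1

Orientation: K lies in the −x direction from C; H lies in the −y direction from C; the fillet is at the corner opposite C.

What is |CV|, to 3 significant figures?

45.3

The virtual corner opposite C is at (-37.0, -31.5). Since A1 is tangent to KV there, AV ⟂ KV and A1 meets FH tangentially, so AF is at right angles to FH, with radius 5.3, so the center A sits 5.3 in from both sides at A = (-31.7, -26.2). That places the tangent points at V = (-37.0, -26.2) on KV and F = (-31.7, -31.5) on FH. Then |CV| = |V − C| = 45.3.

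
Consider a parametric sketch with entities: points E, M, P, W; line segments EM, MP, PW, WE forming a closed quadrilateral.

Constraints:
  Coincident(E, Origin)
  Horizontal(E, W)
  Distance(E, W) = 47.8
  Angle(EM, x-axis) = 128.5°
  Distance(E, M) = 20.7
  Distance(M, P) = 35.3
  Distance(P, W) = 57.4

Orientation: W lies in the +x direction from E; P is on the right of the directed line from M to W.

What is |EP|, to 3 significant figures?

19.6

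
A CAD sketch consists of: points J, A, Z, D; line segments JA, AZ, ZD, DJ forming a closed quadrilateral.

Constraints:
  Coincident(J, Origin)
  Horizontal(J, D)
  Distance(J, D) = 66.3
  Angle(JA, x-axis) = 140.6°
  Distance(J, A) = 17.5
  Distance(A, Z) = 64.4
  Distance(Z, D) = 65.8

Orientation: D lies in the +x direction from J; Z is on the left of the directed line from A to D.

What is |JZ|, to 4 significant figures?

64.95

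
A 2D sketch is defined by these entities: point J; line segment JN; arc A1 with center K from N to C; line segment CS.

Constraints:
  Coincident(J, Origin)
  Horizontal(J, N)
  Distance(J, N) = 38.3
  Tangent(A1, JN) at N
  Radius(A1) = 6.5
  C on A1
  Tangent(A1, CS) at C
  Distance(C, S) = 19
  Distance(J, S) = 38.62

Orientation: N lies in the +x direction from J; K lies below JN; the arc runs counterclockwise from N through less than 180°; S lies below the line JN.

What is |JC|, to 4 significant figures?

32.36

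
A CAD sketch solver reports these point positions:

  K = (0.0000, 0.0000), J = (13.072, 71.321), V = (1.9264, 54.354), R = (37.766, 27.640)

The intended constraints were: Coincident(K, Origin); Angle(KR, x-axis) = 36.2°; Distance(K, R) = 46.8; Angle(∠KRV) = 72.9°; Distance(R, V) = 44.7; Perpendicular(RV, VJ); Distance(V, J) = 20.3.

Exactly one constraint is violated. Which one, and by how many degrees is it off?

Perpendicular(RV, VJ) — off by 3.40°.

K = (0.00, 0.00) ✓; KR at 36.20° ✓; |KR| = 46.80 ✓; ∠KRV = 72.90° ✓; |RV| = 44.70 ✓; ∠(RV, VJ) = 86.60° ✗; |VJ| = 20.30 ✓.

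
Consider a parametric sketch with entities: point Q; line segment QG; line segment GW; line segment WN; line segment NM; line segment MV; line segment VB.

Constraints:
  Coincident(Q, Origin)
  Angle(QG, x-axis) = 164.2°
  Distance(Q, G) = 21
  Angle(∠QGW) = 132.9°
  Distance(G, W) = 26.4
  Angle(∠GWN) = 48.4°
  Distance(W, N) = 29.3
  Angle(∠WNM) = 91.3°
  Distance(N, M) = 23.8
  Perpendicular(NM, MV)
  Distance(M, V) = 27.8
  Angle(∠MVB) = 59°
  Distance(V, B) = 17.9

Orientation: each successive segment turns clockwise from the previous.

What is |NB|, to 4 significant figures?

20.41

Q is at the origin; QG runs at 164.2° with length 21.0, so G = (-20.21, 5.718). ∠QGW = 132.9° gives GW at 117.1° from the x-axis; with |GW| = 26.4, W = (-32.23, 29.22). ∠GWN = 48.4° gives WN at -14.50° from the x-axis; with |WN| = 29.3, N = (-3.866, 21.88). ∠WNM = 91.3° gives NM at -103.2° from the x-axis; with |NM| = 23.8, M = (-9.301, -1.288). NM is perpendicular to MV, so MV runs at 166.8°; with |MV| = 27.8, V = (-36.37, 5.060). ∠MVB = 59.0° gives VB at 45.80° from the x-axis; with |VB| = 17.9, B = (-23.89, 17.89). Then |NB| = |B − N| = 20.41.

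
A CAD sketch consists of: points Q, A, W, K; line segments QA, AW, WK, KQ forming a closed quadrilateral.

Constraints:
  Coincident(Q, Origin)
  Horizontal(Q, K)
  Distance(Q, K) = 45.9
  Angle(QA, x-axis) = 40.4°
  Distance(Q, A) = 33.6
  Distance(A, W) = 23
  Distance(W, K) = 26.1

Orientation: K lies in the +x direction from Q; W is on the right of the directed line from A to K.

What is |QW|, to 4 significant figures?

19.81

Checks: |AW| = 23.00 ✓; |WK| = 26.10 ✓.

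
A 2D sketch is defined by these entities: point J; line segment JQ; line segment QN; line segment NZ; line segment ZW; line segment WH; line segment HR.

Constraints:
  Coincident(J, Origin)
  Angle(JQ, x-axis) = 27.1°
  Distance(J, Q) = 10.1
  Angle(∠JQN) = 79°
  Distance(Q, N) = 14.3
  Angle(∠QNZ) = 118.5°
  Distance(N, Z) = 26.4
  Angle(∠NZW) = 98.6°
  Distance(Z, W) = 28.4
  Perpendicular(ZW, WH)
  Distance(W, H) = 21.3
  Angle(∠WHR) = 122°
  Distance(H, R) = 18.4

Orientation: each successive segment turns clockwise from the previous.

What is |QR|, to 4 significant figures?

6.483

ZW ⟂ WH, so WH runs at 53.20°; with |WH| = 21.3, H = (-15.82, 6.393). ∠WHR = 122.0° gives HR at -4.800° from the x-axis; with |HR| = 18.4, R = (2.513, 4.853). Then |QR| = |R − Q| = 6.483.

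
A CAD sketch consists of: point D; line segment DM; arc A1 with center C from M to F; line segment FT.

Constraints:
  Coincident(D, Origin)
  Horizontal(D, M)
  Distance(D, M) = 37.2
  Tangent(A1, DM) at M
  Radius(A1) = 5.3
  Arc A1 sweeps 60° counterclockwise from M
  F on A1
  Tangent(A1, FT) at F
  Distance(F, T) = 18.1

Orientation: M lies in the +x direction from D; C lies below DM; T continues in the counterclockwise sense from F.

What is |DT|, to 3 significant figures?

29.8

On A1, M sits at bearing 90° from C; a 60° counterclockwise sweep puts F at bearing 150°, so F = C + 5.3·(cos 150°, sin 150°) = (32.6, -2.65). Tangency of A1 to FT means the radius CF is perpendicular to FT, so FT runs along (−sin 150°, cos 150°); with |FT| = 18.1, T = (23.6, -18.3). Then |DT| = |T − D| = 29.8.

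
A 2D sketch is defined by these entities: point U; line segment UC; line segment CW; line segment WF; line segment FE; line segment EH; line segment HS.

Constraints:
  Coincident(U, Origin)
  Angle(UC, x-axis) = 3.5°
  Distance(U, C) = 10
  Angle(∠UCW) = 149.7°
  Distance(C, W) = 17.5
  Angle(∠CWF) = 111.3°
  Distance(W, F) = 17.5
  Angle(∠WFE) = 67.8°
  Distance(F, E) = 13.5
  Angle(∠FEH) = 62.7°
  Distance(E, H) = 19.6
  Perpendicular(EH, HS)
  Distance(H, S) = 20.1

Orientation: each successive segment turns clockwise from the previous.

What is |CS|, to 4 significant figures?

38.25

∠FEH = 62.7° gives EH at 35.00° from the x-axis; with |EH| = 19.6, H = (28.03, -7.182). EH ⟂ HS, so HS runs at -55.00°; with |HS| = 20.1, S = (39.56, -23.65). Then |CS| = |S − C| = 38.25.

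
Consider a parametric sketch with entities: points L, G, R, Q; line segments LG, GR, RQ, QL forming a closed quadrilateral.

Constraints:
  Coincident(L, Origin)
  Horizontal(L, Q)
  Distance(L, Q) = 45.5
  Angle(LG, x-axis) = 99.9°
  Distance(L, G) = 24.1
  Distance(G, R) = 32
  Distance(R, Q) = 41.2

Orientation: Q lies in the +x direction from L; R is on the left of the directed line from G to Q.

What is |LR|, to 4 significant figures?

44.05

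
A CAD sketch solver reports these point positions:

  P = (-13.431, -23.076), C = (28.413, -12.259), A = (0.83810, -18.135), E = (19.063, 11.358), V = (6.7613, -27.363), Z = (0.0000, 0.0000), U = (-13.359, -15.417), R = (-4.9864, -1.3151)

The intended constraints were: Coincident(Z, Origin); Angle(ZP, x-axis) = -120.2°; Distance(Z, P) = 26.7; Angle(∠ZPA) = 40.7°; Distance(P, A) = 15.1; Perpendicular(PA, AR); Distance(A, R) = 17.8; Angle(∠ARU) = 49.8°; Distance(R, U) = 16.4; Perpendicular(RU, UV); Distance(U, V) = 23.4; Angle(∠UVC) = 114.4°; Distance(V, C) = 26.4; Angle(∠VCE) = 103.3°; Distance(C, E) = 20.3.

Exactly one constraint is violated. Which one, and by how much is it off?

Distance(C, E) = 20.3 — off by 5.10.

Z = (0.00, 0.00) ✓; ZP at -120.2° ✓; |ZP| = 26.70 ✓; ∠ZPA = 40.70° ✓; |PA| = 15.10 ✓; ∠(PA, AR) = 90.00° ✓; |AR| = 17.80 ✓; ∠ARU = 49.80° ✓; |RU| = 16.40 ✓; ∠(RU, UV) = 90.00° ✓; |UV| = 23.40 ✓; ∠UVC = 114.4° ✓; |VC| = 26.40 ✓; ∠VCE = 103.3° ✓; |CE| = 25.40 ✗.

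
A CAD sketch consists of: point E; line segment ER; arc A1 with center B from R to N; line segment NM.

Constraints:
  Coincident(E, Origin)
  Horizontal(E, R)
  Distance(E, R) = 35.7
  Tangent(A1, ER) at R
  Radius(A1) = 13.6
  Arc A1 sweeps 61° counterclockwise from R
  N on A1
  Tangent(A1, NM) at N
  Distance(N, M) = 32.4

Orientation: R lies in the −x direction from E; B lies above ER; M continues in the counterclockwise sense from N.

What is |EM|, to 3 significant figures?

36.3

On A1, R sits at bearing -90° from B; a 61° counterclockwise sweep puts N at bearing -29°, so N = B + 13.6·(cos -29°, sin -29°) = (-23.8, 7.01). The tangent condition forces BN to be normal to NM, so NM runs along (−sin -29°, cos -29°); with |NM| = 32.4, M = (-8.10, 35.3). Then |EM| = |M − E| = 36.3.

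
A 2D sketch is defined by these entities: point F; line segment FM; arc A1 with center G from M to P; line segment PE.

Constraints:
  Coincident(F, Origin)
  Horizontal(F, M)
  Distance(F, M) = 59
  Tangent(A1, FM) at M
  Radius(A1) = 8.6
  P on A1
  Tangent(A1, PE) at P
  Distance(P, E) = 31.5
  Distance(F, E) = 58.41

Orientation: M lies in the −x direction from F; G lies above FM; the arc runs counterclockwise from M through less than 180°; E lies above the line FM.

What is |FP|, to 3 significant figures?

51.0

F is at the origin; FM is horizontal with |FM| = 59.0 and M on the −x side, so M = (-59.0, 0.00). Since A1 is tangent to FM there, GM ⟂ FM, so G = M + (0, 8.6) = (-59.0, 8.60). Since GP ⟂ PE (tangency), |GE| = √(8.6² + 31.5²) = 32.7 regardless of where P sits on A1. So E lies on both circle(F, 58.41) and circle(G, 32.7); the above-FM intersection is E = (-44.5, 37.9). P is the foot of the tangent from E: P = (-50.6, 6.94).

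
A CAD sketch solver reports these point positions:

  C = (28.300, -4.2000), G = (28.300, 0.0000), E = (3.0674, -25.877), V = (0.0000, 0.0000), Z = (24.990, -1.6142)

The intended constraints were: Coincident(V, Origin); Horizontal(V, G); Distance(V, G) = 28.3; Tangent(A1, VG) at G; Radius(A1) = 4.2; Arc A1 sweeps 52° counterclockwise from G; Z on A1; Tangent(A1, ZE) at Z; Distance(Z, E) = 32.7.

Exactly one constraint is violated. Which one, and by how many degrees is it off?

Tangent(A1, ZE) at Z — off by 4.10°.

V = (0.00, 0.00) ✓; V.y = 0.00, G.y = 0.00 ✓; |VG| = 28.30 ✓; ∠(CG, GV) = 90.00° ✓; |CG| = 4.200 ✓; bearing(C→Z) − bearing(C→G) = 52.00° ✓; |CZ| = 4.200 ✓; ∠(CZ, ZE) = 94.10° ✗; |ZE| = 32.70 ✓.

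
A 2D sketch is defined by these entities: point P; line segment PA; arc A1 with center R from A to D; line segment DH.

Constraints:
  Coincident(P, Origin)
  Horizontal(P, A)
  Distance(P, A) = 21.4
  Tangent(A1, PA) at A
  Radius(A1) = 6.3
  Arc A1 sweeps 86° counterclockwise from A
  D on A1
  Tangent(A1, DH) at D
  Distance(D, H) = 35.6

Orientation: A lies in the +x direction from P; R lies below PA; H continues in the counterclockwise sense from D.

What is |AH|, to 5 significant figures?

42.293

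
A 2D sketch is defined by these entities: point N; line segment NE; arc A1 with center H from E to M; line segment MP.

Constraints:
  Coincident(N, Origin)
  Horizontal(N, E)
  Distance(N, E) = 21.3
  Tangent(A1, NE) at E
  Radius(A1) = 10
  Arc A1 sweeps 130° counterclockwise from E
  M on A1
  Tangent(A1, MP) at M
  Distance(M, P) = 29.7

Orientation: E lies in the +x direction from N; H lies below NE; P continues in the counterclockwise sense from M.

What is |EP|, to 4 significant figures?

40.81

N is at the origin; N and E share the same y with |NE| = 21.3 and E on the +x side, so E = (21.30, 0.000). Since A1 is tangent to NE there, HE ⟂ NE, so H = E + (0, -10) = (21.30, -10.00). On A1, E sits at bearing 90° from H; a 130° counterclockwise sweep puts M at bearing 220°, so M = H + 10.0·(cos 220°, sin 220°) = (13.64, -16.43). Since A1 is tangent to MP there, HM ⟂ MP, so MP runs along (−sin 220°, cos 220°); with |MP| = 29.7, P = (32.73, -39.18). Then |EP| = |P − E| = 40.81.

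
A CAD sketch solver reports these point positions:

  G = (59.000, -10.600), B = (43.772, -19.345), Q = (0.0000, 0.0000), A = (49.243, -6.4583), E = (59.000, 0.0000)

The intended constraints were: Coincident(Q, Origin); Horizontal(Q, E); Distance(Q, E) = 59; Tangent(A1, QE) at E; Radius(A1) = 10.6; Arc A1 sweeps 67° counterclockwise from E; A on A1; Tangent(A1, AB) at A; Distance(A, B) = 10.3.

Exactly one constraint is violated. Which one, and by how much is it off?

Distance(A, B) = 10.3 — off by 3.70.

Q = (0.00, 0.00) ✓; Q.y = 0.00, E.y = 0.00 ✓; |QE| = 59.00 ✓; ∠(GE, EQ) = 90.00° ✓; |GE| = 10.60 ✓; bearing(G→A) − bearing(G→E) = 67.00° ✓; |GA| = 10.60 ✓; ∠(GA, AB) = 90.00° ✓; |AB| = 14.00 ✗.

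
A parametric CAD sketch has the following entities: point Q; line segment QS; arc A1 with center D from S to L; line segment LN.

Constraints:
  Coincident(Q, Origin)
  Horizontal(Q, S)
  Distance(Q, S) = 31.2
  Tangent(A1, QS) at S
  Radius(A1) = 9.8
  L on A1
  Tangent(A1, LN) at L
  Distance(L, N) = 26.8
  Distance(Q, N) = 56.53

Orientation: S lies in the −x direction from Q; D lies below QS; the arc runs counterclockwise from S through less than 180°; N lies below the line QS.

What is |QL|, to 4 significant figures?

41.81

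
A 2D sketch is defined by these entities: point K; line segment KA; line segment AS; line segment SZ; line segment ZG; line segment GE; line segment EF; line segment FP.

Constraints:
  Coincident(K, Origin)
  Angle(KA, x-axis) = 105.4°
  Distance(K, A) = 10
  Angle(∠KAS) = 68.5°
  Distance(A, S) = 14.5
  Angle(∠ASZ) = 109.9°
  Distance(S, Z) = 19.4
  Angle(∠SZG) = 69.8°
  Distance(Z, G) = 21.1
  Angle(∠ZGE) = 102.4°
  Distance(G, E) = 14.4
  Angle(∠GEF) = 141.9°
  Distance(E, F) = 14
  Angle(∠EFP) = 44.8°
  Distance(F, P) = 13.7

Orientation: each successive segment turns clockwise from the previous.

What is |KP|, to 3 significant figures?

6.22

∠GEF = 141.9° gives EF at 57.9° from the x-axis; with |EF| = 14.0, F = (1.36, 17.8). ∠EFP = 44.8° gives FP at -77.3° from the x-axis; with |FP| = 13.7, P = (4.37, 4.43). Then |KP| = |P − K| = 6.22.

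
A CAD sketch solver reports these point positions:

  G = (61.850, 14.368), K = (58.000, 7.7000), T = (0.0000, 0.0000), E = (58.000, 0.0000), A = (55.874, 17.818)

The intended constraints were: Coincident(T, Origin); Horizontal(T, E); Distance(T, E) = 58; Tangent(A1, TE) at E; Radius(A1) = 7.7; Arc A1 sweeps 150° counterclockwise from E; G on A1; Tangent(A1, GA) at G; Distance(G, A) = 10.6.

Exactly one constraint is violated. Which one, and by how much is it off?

Distance(G, A) = 10.6 — off by 3.70.

T = (0.00, 0.00) ✓; T.y = 0.00, E.y = 0.00 ✓; |TE| = 58.00 ✓; ∠(KE, ET) = 90.00° ✓; |KE| = 7.700 ✓; bearing(K→G) − bearing(K→E) = 150.0° ✓; |KG| = 7.700 ✓; ∠(KG, GA) = 90.00° ✓; |GA| = 6.900 ✗.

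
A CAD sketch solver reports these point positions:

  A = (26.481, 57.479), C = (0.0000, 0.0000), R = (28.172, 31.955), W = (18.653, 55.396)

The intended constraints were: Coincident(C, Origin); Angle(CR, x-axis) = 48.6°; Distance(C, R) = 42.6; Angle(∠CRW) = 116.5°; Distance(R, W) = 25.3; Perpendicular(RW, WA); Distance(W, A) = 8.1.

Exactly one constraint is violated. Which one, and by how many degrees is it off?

Perpendicular(RW, WA) — off by 7.20°.

C = (0.00, 0.00) ✓; CR at 48.60° ✓; |CR| = 42.60 ✓; ∠CRW = 116.5° ✓; |RW| = 25.30 ✓; ∠(RW, WA) = 97.20° ✗; |WA| = 8.100 ✓.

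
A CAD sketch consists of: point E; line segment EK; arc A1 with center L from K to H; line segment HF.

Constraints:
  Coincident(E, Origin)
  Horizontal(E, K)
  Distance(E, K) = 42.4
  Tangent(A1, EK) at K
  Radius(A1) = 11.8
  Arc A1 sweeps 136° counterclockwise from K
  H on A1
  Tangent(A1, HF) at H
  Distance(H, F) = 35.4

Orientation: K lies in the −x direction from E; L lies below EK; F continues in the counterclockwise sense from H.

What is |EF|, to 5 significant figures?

51.437

E is at the origin; E and K share the same y with |EK| = 42.4 and K on the −x side, so K = (-42.400, 0.0000). The tangent condition forces LK to be normal to EK, so L = K + (0, -11.8) = (-42.400, -11.800). On A1, K sits at bearing 90° from L; a 136° counterclockwise sweep puts H at bearing 226°, so H = L + 11.8·(cos 226°, sin 226°) = (-50.597, -20.288). The tangent condition forces LH to be normal to HF, so HF runs along (−sin 226°, cos 226°); with |HF| = 35.4, F = (-25.132, -44.879). Then |EF| = |F − E| = 51.437.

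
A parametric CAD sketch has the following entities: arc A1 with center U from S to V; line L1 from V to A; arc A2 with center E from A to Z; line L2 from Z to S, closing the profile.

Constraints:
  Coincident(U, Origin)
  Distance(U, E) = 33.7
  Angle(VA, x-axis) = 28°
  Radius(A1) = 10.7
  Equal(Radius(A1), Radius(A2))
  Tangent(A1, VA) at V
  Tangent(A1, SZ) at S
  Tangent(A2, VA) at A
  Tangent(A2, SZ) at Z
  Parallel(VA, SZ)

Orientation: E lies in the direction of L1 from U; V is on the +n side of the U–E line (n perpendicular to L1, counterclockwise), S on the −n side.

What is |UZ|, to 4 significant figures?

35.36

Tangency of A1 to both parallel lines with radius 10.7 puts V and S at U ± 10.7·n: V = (-5.023, 9.448), S = (5.023, -9.448). Equal radii place A and Z the same way about E: A = E + 10.7·n = (24.73, 25.27), Z = E − 10.7·n = (34.78, 6.374). Then |UZ| = |Z − U| = 35.36.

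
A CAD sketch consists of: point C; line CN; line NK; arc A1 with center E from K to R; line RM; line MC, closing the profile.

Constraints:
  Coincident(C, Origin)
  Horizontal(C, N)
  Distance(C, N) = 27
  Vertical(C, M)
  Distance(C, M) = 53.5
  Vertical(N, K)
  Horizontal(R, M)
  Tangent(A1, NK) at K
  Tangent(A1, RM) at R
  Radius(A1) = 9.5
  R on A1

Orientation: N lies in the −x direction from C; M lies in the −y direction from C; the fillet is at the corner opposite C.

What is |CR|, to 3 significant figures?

56.3

C is at the origin; CN is horizontal with |CN| = 27.0 and N on the −x side, so N = (-27.0, 0.00). C and M share the same x with |CM| = 53.5 and M on the −y side, so M = (0.00, -53.5). The virtual corner opposite C is at (-27.0, -53.5). Tangency of A1 to NK means the radius EK is perpendicular to NK and A1 meets RM tangentially, so ER is at right angles to RM, with radius 9.5, so the center E sits 9.5 in from both sides at E = (-17.5, -44.0). That places the tangent points at K = (-27.0, -44.0) on NK and R = (-17.5, -53.5) on RM. Then |CR| = |R − C| = 56.3.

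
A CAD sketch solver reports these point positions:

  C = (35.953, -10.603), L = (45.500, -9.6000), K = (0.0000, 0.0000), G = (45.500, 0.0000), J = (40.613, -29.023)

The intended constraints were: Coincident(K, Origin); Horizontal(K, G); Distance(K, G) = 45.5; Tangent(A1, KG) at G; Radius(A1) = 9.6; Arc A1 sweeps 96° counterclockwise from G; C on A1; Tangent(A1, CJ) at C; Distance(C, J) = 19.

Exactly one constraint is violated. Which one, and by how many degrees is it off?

Tangent(A1, CJ) at C — off by 8.20°.

K = (0.00, 0.00) ✓; K.y = 0.00, G.y = 0.00 ✓; |KG| = 45.50 ✓; ∠(LG, GK) = 90.00° ✓; |LG| = 9.600 ✓; bearing(L→C) − bearing(L→G) = 96.00° ✓; |LC| = 9.600 ✓; ∠(LC, CJ) = 81.80° ✗; |CJ| = 19.00 ✓.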